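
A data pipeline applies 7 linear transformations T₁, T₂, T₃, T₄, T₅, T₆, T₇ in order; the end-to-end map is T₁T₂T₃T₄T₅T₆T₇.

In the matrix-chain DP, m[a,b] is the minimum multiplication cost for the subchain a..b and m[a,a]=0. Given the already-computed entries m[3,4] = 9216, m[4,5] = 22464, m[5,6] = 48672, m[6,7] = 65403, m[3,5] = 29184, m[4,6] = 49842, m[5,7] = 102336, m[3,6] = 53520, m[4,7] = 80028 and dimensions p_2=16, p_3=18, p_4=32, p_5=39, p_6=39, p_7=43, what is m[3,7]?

m[3,7] = min over k∈[3,6] of m[3,k]+m[k+1,7]+p_{2}·p_k·p_{7}.
k=3: 0 + 80028 + 16·18·43 = 92412; k=4: 9216 + 102336 + 16·32·43 = 133568; k=5: 29184 + 65403 + 16·39·43 = 121419; k=6: 53520 + 0 + 16·39·43 = 80352.
Minimum: 80352 at k=6.

80352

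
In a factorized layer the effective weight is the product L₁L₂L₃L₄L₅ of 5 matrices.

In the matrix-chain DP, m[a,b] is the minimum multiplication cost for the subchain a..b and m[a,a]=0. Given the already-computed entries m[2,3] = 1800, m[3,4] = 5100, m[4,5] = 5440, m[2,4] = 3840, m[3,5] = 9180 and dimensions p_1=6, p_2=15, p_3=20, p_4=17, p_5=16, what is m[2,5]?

m[2,5] = min over k∈[2,4] of m[2,k]+m[k+1,5]+p_{1}·p_k·p_{5}.
k=2: 0 + 9180 + 6·15·16 = 10620; k=3: 1800 + 5440 + 6·20·16 = 9160; k=4: 3840 + 0 + 6·17·16 = 5472.
Minimum: 5472 at k=4.

5472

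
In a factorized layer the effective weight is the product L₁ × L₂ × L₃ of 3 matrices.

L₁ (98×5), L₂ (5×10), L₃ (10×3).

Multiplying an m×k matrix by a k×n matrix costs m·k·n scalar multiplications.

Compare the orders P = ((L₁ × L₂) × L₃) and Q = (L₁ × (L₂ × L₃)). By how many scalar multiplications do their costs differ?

6220

Order P = ((L₁ × L₂) × L₃): (L₁ × L₂): 98×5 by 5×10 → 98×10, cost 98·5·10 = 4900; ((L₁ × L₂) × L₃): 98×10 by 10×3 → 98×3, cost 98·10·3 = 2940; cumulative 7840. Total 7840.
Order Q = (L₁ × (L₂ × L₃)): (L₂ × L₃): 5×10 by 10×3 → 5×3, cost 5·10·3 = 150; (L₁ × (L₂ × L₃)): 98×5 by 5×3 → 98×3, cost 98·5·3 = 1470; cumulative 1620. Total 1620.
Difference: |7840 − 1620| = 6220.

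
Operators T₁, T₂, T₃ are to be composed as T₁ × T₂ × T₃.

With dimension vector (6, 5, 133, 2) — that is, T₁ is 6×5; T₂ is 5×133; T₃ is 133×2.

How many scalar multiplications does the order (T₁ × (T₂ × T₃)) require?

1390

(T₂ × T₃): 5×133 by 133×2 → 5×2, cost 5·133·2 = 1330
(T₁ × (T₂ × T₃)): 6×5 by 5×2 → 6×2, cost 6·5·2 = 60; cumulative 1390
Total: 1390 scalar multiplications.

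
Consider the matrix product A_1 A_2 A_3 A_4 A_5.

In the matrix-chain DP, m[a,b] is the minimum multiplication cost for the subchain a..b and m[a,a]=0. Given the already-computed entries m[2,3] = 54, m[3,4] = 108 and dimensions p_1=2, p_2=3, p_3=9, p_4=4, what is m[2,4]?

126

m[2,4] = min over k∈[2,3] of m[2,k]+m[k+1,4]+p_{1}·p_k·p_{4}.
k=2: 0 + 108 + 2·3·4 = 132; k=3: 54 + 0 + 2·9·4 = 126.
Minimum: 126 at k=3.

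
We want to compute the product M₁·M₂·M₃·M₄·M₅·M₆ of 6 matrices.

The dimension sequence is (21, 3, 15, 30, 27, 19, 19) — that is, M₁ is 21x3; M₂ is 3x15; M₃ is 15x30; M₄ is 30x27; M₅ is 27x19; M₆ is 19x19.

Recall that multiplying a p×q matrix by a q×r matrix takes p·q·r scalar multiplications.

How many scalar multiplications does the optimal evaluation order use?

Adjacent pairs: M₁M₂ = 21·3·15 = 945; M₂M₃ = 3·15·30 = 1350; M₃M₄ = 15·30·27 = 12150; M₄M₅ = 30·27·19 = 15390; M₅M₆ = 27·19·19 = 9747.
Length 3: M₁..M₃: k=1: 0+1350+21·3·30=3240; k=2: 945+0+21·15·30=10395 → min 3240 | M₂..M₄: k=2: 0+12150+3·15·27=13365; k=3: 1350+0+3·30·27=3780 → min 3780 | M₃..M₅: k=3: 0+15390+15·30·19=23940; k=4: 12150+0+15·27·19=19845 → min 19845 | M₄..M₆: k=4: 0+9747+30·27·19=25137; k=5: 15390+0+30·19·19=26220 → min 25137.
Length 4: M₁..M₄: k=1: 0+3780+21·3·27=5481; k=2: 945+12150+21·15·27=21600; k=3: 3240+0+21·30·27=20250 → min 5481 | M₂..M₅: k=2: 0+19845+3·15·19=20700; k=3: 1350+15390+3·30·19=18450; k=4: 3780+0+3·27·19=5319 → min 5319 | M₃..M₆: k=3: 0+25137+15·30·19=33687; k=4: 12150+9747+15·27·19=29592; k=5: 19845+0+15·19·19=25260 → min 25260.
Length 5: M₁..M₅: k=1: 0+5319+21·3·19=6516; k=2: 945+19845+21·15·19=26775; k=3: 3240+15390+21·30·19=30600; k=4: 5481+0+21·27·19=16254 → min 6516 | M₂..M₆: k=2: 0+25260+3·15·19=26115; k=3: 1350+25137+3·30·19=28197; k=4: 3780+9747+3·27·19=15066; k=5: 5319+0+3·19·19=6402 → min 6402.
Length 6: M₁..M₆: k=1: 0+6402+21·3·19=7599; k=2: 945+25260+21·15·19=32190; k=3: 3240+25137+21·30·19=40347; k=4: 5481+9747+21·27·19=26001; k=5: 6516+0+21·19·19=14097 → min 7599.
Optimal order: (M₁·((((M₂·M₃)·M₄)·M₅)·M₆)) with cost 7599.

7599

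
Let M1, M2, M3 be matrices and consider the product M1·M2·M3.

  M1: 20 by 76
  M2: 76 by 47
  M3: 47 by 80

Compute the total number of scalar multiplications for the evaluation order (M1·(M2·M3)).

(M2·M3): 76×47 by 47×80 → 76×80, cost 76·47·80 = 285760
(M1·(M2·M3)): 20×76 by 76×80 → 20×80, cost 20·76·80 = 121600; cumulative 407360
Total: 407360 scalar multiplications.

407360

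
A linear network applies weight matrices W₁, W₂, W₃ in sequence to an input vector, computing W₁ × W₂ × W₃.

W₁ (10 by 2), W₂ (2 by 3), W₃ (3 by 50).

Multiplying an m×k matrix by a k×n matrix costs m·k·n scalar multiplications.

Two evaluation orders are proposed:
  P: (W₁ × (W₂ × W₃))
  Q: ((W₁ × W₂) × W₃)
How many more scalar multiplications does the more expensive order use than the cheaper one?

260

Order P = (W₁ × (W₂ × W₃)): (W₂ × W₃): 2×3 by 3×50 → 2×50, cost 2·3·50 = 300; (W₁ × (W₂ × W₃)): 10×2 by 2×50 → 10×50, cost 10·2·50 = 1000; cumulative 1300. Total 1300.
Order Q = ((W₁ × W₂) × W₃): (W₁ × W₂): 10×2 by 2×3 → 10×3, cost 10·2·3 = 60; ((W₁ × W₂) × W₃): 10×3 by 3×50 → 10×50, cost 10·3·50 = 1500; cumulative 1560. Total 1560.
Difference: |1300 − 1560| = 260.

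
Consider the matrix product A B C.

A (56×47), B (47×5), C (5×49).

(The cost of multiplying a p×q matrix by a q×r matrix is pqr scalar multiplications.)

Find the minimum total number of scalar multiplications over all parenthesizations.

Order (A (B C)): (B C): 47×5 by 5×49 → 47×49, cost 47·5·49 = 11515; (A (B C)): 56×47 by 47×49 → 56×49, cost 56·47·49 = 128968; cumulative 140483. Total 140483.
Order ((A B) C): (A B): 56×47 by 47×5 → 56×5, cost 56·47·5 = 13160; ((A B) C): 56×5 by 5×49 → 56×49, cost 56·5·49 = 13720; cumulative 26880. Total 26880.
Minimum: 26880.

26880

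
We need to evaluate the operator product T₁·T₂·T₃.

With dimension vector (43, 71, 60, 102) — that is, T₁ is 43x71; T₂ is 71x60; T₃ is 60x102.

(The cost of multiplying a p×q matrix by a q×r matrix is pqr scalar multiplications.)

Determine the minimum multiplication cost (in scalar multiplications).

Order (T₁·(T₂·T₃)): (T₂·T₃): 71×60 by 60×102 → 71×102, cost 71·60·102 = 434520; (T₁·(T₂·T₃)): 43×71 by 71×102 → 43×102, cost 43·71·102 = 311406; cumulative 745926. Total 745926.
Order ((T₁·T₂)·T₃): (T₁·T₂): 43×71 by 71×60 → 43×60, cost 43·71·60 = 183180; ((T₁·T₂)·T₃): 43×60 by 60×102 → 43×102, cost 43·60·102 = 263160; cumulative 446340. Total 446340.
Minimum: 446340.

446340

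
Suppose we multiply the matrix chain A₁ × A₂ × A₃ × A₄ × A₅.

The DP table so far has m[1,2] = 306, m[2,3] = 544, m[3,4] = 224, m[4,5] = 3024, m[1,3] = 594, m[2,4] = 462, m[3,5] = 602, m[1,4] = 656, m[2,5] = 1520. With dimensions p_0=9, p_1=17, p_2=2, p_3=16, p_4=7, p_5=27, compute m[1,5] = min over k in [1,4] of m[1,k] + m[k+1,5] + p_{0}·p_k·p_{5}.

1394

m[1,5] = min over k∈[1,4] of m[1,k]+m[k+1,5]+p_{0}·p_k·p_{5}.
k=1: 0 + 1520 + 9·17·27 = 5651; k=2: 306 + 602 + 9·2·27 = 1394; k=3: 594 + 3024 + 9·16·27 = 7506; k=4: 656 + 0 + 9·7·27 = 2357.
Minimum: 1394 at k=2.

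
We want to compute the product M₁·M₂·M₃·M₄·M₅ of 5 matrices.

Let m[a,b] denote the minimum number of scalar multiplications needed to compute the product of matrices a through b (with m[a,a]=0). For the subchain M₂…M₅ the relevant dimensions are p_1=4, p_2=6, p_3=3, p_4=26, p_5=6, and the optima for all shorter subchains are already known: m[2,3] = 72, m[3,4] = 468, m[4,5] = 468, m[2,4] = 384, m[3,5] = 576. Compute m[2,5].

m[2,5] = min over k∈[2,4] of m[2,k]+m[k+1,5]+p_{1}·p_k·p_{5}.
k=2: 0 + 576 + 4·6·6 = 720; k=3: 72 + 468 + 4·3·6 = 612; k=4: 384 + 0 + 4·26·6 = 1008.
Minimum: 612 at k=3.

612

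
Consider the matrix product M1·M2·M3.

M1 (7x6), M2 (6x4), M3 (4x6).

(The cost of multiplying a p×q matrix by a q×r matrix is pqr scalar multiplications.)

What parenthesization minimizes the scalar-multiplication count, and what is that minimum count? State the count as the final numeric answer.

336

(M1·(M2·M3)): cost 396.
((M1·M2)·M3): cost 336.
Optimal: ((M1·M2)·M3) with cost 336.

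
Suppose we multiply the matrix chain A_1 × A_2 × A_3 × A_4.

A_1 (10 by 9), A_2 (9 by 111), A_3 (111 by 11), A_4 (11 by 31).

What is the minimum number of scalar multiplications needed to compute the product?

Adjacent pairs: A_1A_2 = 10·9·111 = 9990; A_2A_3 = 9·111·11 = 10989; A_3A_4 = 111·11·31 = 37851.
Length 3: A_1..A_3: k=1: 0+10989+10·9·11=11979; k=2: 9990+0+10·111·11=22200 → min 11979 | A_2..A_4: k=2: 0+37851+9·111·31=68820; k=3: 10989+0+9·11·31=14058 → min 14058.
Length 4: A_1..A_4: k=1: 0+14058+10·9·31=16848; k=2: 9990+37851+10·111·31=82251; k=3: 11979+0+10·11·31=15389 → min 15389.
Optimal order: ((A_1 × (A_2 × A_3)) × A_4) with cost 15389.

15389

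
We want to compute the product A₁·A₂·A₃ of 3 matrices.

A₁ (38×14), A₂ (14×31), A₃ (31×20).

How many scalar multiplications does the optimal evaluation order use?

19320

Order (A₁·(A₂·A₃)): (A₂·A₃): 14×31 by 31×20 → 14×20, cost 14·31·20 = 8680; (A₁·(A₂·A₃)): 38×14 by 14×20 → 38×20, cost 38·14·20 = 10640; cumulative 19320. Total 19320.
Order ((A₁·A₂)·A₃): (A₁·A₂): 38×14 by 14×31 → 38×31, cost 38·14·31 = 16492; ((A₁·A₂)·A₃): 38×31 by 31×20 → 38×20, cost 38·31·20 = 23560; cumulative 40052. Total 40052.
Minimum: 19320.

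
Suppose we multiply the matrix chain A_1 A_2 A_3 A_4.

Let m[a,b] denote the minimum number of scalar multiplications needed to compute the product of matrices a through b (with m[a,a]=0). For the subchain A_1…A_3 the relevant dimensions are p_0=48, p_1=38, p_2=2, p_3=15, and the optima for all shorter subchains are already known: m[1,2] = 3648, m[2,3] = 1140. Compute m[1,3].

m[1,3] = min over k∈[1,2] of m[1,k]+m[k+1,3]+p_{0}·p_k·p_{3}.
k=1: 0 + 1140 + 48·38·15 = 28500; k=2: 3648 + 0 + 48·2·15 = 5088.
Minimum: 5088 at k=2.

5088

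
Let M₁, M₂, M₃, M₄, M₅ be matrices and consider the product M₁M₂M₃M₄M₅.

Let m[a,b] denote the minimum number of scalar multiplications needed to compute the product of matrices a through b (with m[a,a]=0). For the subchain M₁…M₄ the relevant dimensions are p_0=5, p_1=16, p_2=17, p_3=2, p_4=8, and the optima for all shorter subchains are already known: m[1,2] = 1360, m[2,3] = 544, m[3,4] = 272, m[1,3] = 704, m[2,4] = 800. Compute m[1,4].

m[1,4] = min over k∈[1,3] of m[1,k]+m[k+1,4]+p_{0}·p_k·p_{4}.
k=1: 0 + 800 + 5·16·8 = 1440; k=2: 1360 + 272 + 5·17·8 = 2312; k=3: 704 + 0 + 5·2·8 = 784.
Minimum: 784 at k=3.

784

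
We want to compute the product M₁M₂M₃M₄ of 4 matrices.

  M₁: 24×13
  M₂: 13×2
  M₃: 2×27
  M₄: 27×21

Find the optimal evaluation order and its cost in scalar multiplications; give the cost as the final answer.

2766

Adjacent pairs: M₁M₂ = 24·13·2 = 624; M₂M₃ = 13·2·27 = 702; M₃M₄ = 2·27·21 = 1134.
Length 3: M₁..M₃: k=1: 0+702+24·13·27=9126; k=2: 624+0+24·2·27=1920 → min 1920 | M₂..M₄: k=2: 0+1134+13·2·21=1680; k=3: 702+0+13·27·21=8073 → min 1680.
Length 4: M₁..M₄: k=1: 0+1680+24·13·21=8232; k=2: 624+1134+24·2·21=2766; k=3: 1920+0+24·27·21=15528 → min 2766.
Optimal parenthesization: ((M₁M₂)(M₃M₄)) with cost 2766.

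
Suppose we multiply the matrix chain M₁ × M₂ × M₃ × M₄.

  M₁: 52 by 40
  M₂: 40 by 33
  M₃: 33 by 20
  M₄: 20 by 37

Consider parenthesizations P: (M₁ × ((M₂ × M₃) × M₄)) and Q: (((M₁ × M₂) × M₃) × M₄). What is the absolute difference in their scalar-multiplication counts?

8480

Order P = (M₁ × ((M₂ × M₃) × M₄)): (M₂ × M₃): 40×33 by 33×20 → 40×20, cost 40·33·20 = 26400; ((M₂ × M₃) × M₄): 40×20 by 20×37 → 40×37, cost 40·20·37 = 29600; cumulative 56000; (M₁ × ((M₂ × M₃) × M₄)): 52×40 by 40×37 → 52×37, cost 52·40·37 = 76960; cumulative 132960. Total 132960.
Order Q = (((M₁ × M₂) × M₃) × M₄): (M₁ × M₂): 52×40 by 40×33 → 52×33, cost 52·40·33 = 68640; ((M₁ × M₂) × M₃): 52×33 by 33×20 → 52×20, cost 52·33·20 = 34320; cumulative 102960; (((M₁ × M₂) × M₃) × M₄): 52×20 by 20×37 → 52×37, cost 52·20·37 = 38480; cumulative 141440. Total 141440.
Difference: |132960 − 141440| = 8480.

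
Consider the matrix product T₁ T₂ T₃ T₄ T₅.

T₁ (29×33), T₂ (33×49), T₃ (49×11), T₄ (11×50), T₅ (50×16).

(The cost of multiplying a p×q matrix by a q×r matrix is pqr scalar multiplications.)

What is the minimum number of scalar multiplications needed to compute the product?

Adjacent pairs: T₁T₂ = 29·33·49 = 46893; T₂T₃ = 33·49·11 = 17787; T₃T₄ = 49·11·50 = 26950; T₄T₅ = 11·50·16 = 8800.
Length 3: T₁..T₃: k=1: 0+17787+29·33·11=28314; k=2: 46893+0+29·49·11=62524 → min 28314 | T₂..T₄: k=2: 0+26950+33·49·50=107800; k=3: 17787+0+33·11·50=35937 → min 35937 | T₃..T₅: k=3: 0+8800+49·11·16=17424; k=4: 26950+0+49·50·16=66150 → min 17424.
Length 4: T₁..T₄: k=1: 0+35937+29·33·50=83787; k=2: 46893+26950+29·49·50=144893; k=3: 28314+0+29·11·50=44264 → min 44264 | T₂..T₅: k=2: 0+17424+33·49·16=43296; k=3: 17787+8800+33·11·16=32395; k=4: 35937+0+33·50·16=62337 → min 32395.
Length 5: T₁..T₅: k=1: 0+32395+29·33·16=47707; k=2: 46893+17424+29·49·16=87053; k=3: 28314+8800+29·11·16=42218; k=4: 44264+0+29·50·16=67464 → min 42218.
Optimal order: ((T₁ (T₂ T₃)) (T₄ T₅)) with cost 42218.

42218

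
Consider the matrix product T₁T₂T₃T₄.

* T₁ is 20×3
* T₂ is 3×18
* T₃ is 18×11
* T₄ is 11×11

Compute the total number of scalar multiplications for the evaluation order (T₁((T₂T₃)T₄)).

1617

(T₂T₃): 3×18 by 18×11 → 3×11, cost 3·18·11 = 594
((T₂T₃)T₄): 3×11 by 11×11 → 3×11, cost 3·11·11 = 363; cumulative 957
(T₁((T₂T₃)T₄)): 20×3 by 3×11 → 20×11, cost 20·3·11 = 660; cumulative 1617
Total: 1617 scalar multiplications.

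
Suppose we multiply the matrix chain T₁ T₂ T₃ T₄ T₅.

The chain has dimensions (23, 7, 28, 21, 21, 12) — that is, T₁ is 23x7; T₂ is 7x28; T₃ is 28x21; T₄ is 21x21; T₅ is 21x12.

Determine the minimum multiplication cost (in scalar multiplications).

Adjacent pairs: T₁T₂ = 23·7·28 = 4508; T₂T₃ = 7·28·21 = 4116; T₃T₄ = 28·21·21 = 12348; T₄T₅ = 21·21·12 = 5292.
Length 3: T₁..T₃: k=1: 0+4116+23·7·21=7497; k=2: 4508+0+23·28·21=18032 → min 7497 | T₂..T₄: k=2: 0+12348+7·28·21=16464; k=3: 4116+0+7·21·21=7203 → min 7203 | T₃..T₅: k=3: 0+5292+28·21·12=12348; k=4: 12348+0+28·21·12=19404 → min 12348.
Length 4: T₁..T₄: k=1: 0+7203+23·7·21=10584; k=2: 4508+12348+23·28·21=30380; k=3: 7497+0+23·21·21=17640 → min 10584 | T₂..T₅: k=2: 0+12348+7·28·12=14700; k=3: 4116+5292+7·21·12=11172; k=4: 7203+0+7·21·12=8967 → min 8967.
Length 5: T₁..T₅: k=1: 0+8967+23·7·12=10899; k=2: 4508+12348+23·28·12=24584; k=3: 7497+5292+23·21·12=18585; k=4: 10584+0+23·21·12=16380 → min 10899.
Optimal order: (T₁ (((T₂ T₃) T₄) T₅)) with cost 10899.

10899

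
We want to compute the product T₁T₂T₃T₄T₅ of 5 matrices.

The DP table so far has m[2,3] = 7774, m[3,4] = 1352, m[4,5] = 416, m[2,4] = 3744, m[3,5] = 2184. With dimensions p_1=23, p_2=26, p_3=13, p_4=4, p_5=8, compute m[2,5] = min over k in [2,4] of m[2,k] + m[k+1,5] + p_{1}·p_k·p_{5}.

4480

m[2,5] = min over k∈[2,4] of m[2,k]+m[k+1,5]+p_{1}·p_k·p_{5}.
k=2: 0 + 2184 + 23·26·8 = 6968; k=3: 7774 + 416 + 23·13·8 = 10582; k=4: 3744 + 0 + 23·4·8 = 4480.
Minimum: 4480 at k=4.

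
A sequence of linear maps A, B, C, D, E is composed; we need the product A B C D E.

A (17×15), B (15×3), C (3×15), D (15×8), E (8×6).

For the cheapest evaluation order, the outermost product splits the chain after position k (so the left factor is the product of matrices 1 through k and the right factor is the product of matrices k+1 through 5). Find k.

2

Adjacent pairs: AB = 17·15·3 = 765; BC = 15·3·15 = 675; CD = 3·15·8 = 360; DE = 15·8·6 = 720.
Length 3: A..C: k=1: 0+675+17·15·15=4500; k=2: 765+0+17·3·15=1530 → min 1530 | B..D: k=2: 0+360+15·3·8=720; k=3: 675+0+15·15·8=2475 → min 720 | C..E: k=3: 0+720+3·15·6=990; k=4: 360+0+3·8·6=504 → min 504.
Length 4: A..D: k=1: 0+720+17·15·8=2760; k=2: 765+360+17·3·8=1533; k=3: 1530+0+17·15·8=3570 → min 1533 | B..E: k=2: 0+504+15·3·6=774; k=3: 675+720+15·15·6=2745; k=4: 720+0+15·8·6=1440 → min 774.
Top-level splits: k=1: (A..A)·(B..E) → 0+774+17·15·6 = 2304; k=2: (A..B)·(C..E) → 765+504+17·3·6 = 1575; k=3: (A..C)·(D..E) → 1530+720+17·15·6 = 3780; k=4: (A..D)·(E..E) → 1533+0+17·8·6 = 2349.
Best split is after B, i.e. k = 2.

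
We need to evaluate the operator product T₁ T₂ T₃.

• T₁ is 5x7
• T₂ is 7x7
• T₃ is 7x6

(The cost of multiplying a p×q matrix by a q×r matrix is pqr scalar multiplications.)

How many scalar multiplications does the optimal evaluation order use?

Order (T₁ (T₂ T₃)): (T₂ T₃): 7×7 by 7×6 → 7×6, cost 7·7·6 = 294; (T₁ (T₂ T₃)): 5×7 by 7×6 → 5×6, cost 5·7·6 = 210; cumulative 504. Total 504.
Order ((T₁ T₂) T₃): (T₁ T₂): 5×7 by 7×7 → 5×7, cost 5·7·7 = 245; ((T₁ T₂) T₃): 5×7 by 7×6 → 5×6, cost 5·7·6 = 210; cumulative 455. Total 455.
Minimum: 455.

455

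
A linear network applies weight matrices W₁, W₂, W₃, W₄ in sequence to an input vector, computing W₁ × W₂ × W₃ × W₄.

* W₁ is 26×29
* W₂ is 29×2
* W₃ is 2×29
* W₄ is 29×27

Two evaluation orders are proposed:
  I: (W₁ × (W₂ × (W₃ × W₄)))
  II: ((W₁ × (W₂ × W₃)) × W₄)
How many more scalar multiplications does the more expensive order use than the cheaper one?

Order I = (W₁ × (W₂ × (W₃ × W₄))): (W₃ × W₄): 2×29 by 29×27 → 2×27, cost 2·29·27 = 1566; (W₂ × (W₃ × W₄)): 29×2 by 2×27 → 29×27, cost 29·2·27 = 1566; cumulative 3132; (W₁ × (W₂ × (W₃ × W₄))): 26×29 by 29×27 → 26×27, cost 26·29·27 = 20358; cumulative 23490. Total 23490.
Order II = ((W₁ × (W₂ × W₃)) × W₄): (W₂ × W₃): 29×2 by 2×29 → 29×29, cost 29·2·29 = 1682; (W₁ × (W₂ × W₃)): 26×29 by 29×29 → 26×29, cost 26·29·29 = 21866; cumulative 23548; ((W₁ × (W₂ × W₃)) × W₄): 26×29 by 29×27 → 26×27, cost 26·29·27 = 20358; cumulative 43906. Total 43906.
Difference: |23490 − 43906| = 20416.

20416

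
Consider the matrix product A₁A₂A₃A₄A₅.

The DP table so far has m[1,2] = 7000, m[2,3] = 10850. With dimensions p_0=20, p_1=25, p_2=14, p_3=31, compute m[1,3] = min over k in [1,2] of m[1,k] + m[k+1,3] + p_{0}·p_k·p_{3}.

m[1,3] = min over k∈[1,2] of m[1,k]+m[k+1,3]+p_{0}·p_k·p_{3}.
k=1: 0 + 10850 + 20·25·31 = 26350; k=2: 7000 + 0 + 20·14·31 = 15680.
Minimum: 15680 at k=2.

15680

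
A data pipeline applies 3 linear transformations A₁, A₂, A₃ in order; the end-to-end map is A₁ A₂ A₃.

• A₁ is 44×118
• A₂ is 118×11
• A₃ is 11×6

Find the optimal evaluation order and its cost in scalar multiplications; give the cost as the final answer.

(A₁ (A₂ A₃)): cost 38940.
((A₁ A₂) A₃): cost 60016.
Optimal: (A₁ (A₂ A₃)) with cost 38940.

38940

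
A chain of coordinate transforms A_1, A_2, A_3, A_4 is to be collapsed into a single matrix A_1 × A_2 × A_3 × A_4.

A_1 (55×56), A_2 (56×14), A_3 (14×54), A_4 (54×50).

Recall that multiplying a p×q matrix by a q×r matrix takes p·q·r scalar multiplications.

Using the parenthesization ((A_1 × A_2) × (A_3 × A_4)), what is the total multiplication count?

119420

(A_1 × A_2): 55×56 by 56×14 → 55×14, cost 55·56·14 = 43120
(A_3 × A_4): 14×54 by 54×50 → 14×50, cost 14·54·50 = 37800
((A_1 × A_2) × (A_3 × A_4)): 55×14 by 14×50 → 55×50, cost 55·14·50 = 38500; cumulative 119420
Total: 119420 scalar multiplications.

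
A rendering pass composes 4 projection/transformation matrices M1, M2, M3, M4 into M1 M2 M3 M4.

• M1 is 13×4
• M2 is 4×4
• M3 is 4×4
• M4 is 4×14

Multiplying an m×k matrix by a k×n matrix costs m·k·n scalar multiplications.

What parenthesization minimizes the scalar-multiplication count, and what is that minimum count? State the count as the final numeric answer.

Adjacent pairs: M1M2 = 13·4·4 = 208; M2M3 = 4·4·4 = 64; M3M4 = 4·4·14 = 224.
Length 3: M1..M3: k=1: 0+64+13·4·4=272; k=2: 208+0+13·4·4=416 → min 272 | M2..M4: k=2: 0+224+4·4·14=448; k=3: 64+0+4·4·14=288 → min 288.
Length 4: M1..M4: k=1: 0+288+13·4·14=1016; k=2: 208+224+13·4·14=1160; k=3: 272+0+13·4·14=1000 → min 1000.
Optimal parenthesization: ((M1 (M2 M3)) M4) with cost 1000.

1000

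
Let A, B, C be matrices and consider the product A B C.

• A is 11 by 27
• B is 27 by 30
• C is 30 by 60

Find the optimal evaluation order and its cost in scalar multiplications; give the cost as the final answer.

(A (B C)): cost 66420.
((A B) C): cost 28710.
Optimal: ((A B) C) with cost 28710.

28710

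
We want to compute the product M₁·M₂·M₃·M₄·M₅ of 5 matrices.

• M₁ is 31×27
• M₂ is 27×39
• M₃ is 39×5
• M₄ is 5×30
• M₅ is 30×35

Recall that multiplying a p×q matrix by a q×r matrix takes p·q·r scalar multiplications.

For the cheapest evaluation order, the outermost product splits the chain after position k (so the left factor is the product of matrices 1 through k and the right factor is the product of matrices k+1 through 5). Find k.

3

Adjacent pairs: M₁M₂ = 31·27·39 = 32643; M₂M₃ = 27·39·5 = 5265; M₃M₄ = 39·5·30 = 5850; M₄M₅ = 5·30·35 = 5250.
Length 3: M₁..M₃: k=1: 0+5265+31·27·5=9450; k=2: 32643+0+31·39·5=38688 → min 9450 | M₂..M₄: k=2: 0+5850+27·39·30=37440; k=3: 5265+0+27·5·30=9315 → min 9315 | M₃..M₅: k=3: 0+5250+39·5·35=12075; k=4: 5850+0+39·30·35=46800 → min 12075.
Length 4: M₁..M₄: k=1: 0+9315+31·27·30=34425; k=2: 32643+5850+31·39·30=74763; k=3: 9450+0+31·5·30=14100 → min 14100 | M₂..M₅: k=2: 0+12075+27·39·35=48930; k=3: 5265+5250+27·5·35=15240; k=4: 9315+0+27·30·35=37665 → min 15240.
Top-level splits: k=1: (M₁..M₁)·(M₂..M₅) → 0+15240+31·27·35 = 44535; k=2: (M₁..M₂)·(M₃..M₅) → 32643+12075+31·39·35 = 87033; k=3: (M₁..M₃)·(M₄..M₅) → 9450+5250+31·5·35 = 20125; k=4: (M₁..M₄)·(M₅..M₅) → 14100+0+31·30·35 = 46650.
Best split is after M₃, i.e. k = 3.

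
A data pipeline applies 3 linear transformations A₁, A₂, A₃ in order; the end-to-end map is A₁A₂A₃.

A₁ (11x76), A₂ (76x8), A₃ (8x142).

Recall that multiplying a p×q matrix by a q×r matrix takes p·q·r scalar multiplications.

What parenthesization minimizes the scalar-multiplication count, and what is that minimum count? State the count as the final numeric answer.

19184

(A₁(A₂A₃)): cost 205048.
((A₁A₂)A₃): cost 19184.
Optimal: ((A₁A₂)A₃) with cost 19184.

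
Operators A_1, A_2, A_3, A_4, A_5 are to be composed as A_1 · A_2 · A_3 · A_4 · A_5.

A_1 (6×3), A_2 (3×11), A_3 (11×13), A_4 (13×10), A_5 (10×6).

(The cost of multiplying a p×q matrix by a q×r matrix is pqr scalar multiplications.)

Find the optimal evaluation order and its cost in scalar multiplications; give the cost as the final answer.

Adjacent pairs: A_1A_2 = 6·3·11 = 198; A_2A_3 = 3·11·13 = 429; A_3A_4 = 11·13·10 = 1430; A_4A_5 = 13·10·6 = 780.
Length 3: A_1..A_3: k=1: 0+429+6·3·13=663; k=2: 198+0+6·11·13=1056 → min 663 | A_2..A_4: k=2: 0+1430+3·11·10=1760; k=3: 429+0+3·13·10=819 → min 819 | A_3..A_5: k=3: 0+780+11·13·6=1638; k=4: 1430+0+11·10·6=2090 → min 1638.
Length 4: A_1..A_4: k=1: 0+819+6·3·10=999; k=2: 198+1430+6·11·10=2288; k=3: 663+0+6·13·10=1443 → min 999 | A_2..A_5: k=2: 0+1638+3·11·6=1836; k=3: 429+780+3·13·6=1443; k=4: 819+0+3·10·6=999 → min 999.
Length 5: A_1..A_5: k=1: 0+999+6·3·6=1107; k=2: 198+1638+6·11·6=2232; k=3: 663+780+6·13·6=1911; k=4: 999+0+6·10·6=1359 → min 1107.
Optimal parenthesization: (A_1 · (((A_2 · A_3) · A_4) · A_5)) with cost 1107.

1107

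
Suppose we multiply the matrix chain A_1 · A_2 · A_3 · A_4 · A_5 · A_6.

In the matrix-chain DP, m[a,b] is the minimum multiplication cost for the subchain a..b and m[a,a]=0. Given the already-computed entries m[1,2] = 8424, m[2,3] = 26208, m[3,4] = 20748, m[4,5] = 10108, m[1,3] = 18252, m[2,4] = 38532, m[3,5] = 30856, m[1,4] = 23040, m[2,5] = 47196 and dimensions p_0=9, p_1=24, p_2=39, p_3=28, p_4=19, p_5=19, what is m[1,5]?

26289

m[1,5] = min over k∈[1,4] of m[1,k]+m[k+1,5]+p_{0}·p_k·p_{5}.
k=1: 0 + 47196 + 9·24·19 = 51300; k=2: 8424 + 30856 + 9·39·19 = 45949; k=3: 18252 + 10108 + 9·28·19 = 33148; k=4: 23040 + 0 + 9·19·19 = 26289.
Minimum: 26289 at k=4.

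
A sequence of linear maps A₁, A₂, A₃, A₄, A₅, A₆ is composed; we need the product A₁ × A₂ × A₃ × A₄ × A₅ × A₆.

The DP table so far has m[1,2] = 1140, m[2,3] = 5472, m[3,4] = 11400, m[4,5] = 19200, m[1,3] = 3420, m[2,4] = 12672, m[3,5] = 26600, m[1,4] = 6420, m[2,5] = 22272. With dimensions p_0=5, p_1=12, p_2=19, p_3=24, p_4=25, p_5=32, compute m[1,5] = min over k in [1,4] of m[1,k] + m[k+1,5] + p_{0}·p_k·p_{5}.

m[1,5] = min over k∈[1,4] of m[1,k]+m[k+1,5]+p_{0}·p_k·p_{5}.
k=1: 0 + 22272 + 5·12·32 = 24192; k=2: 1140 + 26600 + 5·19·32 = 30780; k=3: 3420 + 19200 + 5·24·32 = 26460; k=4: 6420 + 0 + 5·25·32 = 10420.
Minimum: 10420 at k=4.

10420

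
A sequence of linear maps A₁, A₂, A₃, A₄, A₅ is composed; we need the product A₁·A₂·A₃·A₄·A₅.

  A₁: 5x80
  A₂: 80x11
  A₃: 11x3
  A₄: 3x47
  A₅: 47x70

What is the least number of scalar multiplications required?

Adjacent pairs: A₁A₂ = 5·80·11 = 4400; A₂A₃ = 80·11·3 = 2640; A₃A₄ = 11·3·47 = 1551; A₄A₅ = 3·47·70 = 9870.
Length 3: A₁..A₃: k=1: 0+2640+5·80·3=3840; k=2: 4400+0+5·11·3=4565 → min 3840 | A₂..A₄: k=2: 0+1551+80·11·47=42911; k=3: 2640+0+80·3·47=13920 → min 13920 | A₃..A₅: k=3: 0+9870+11·3·70=12180; k=4: 1551+0+11·47·70=37741 → min 12180.
Length 4: A₁..A₄: k=1: 0+13920+5·80·47=32720; k=2: 4400+1551+5·11·47=8536; k=3: 3840+0+5·3·47=4545 → min 4545 | A₂..A₅: k=2: 0+12180+80·11·70=73780; k=3: 2640+9870+80·3·70=29310; k=4: 13920+0+80·47·70=277120 → min 29310.
Length 5: A₁..A₅: k=1: 0+29310+5·80·70=57310; k=2: 4400+12180+5·11·70=20430; k=3: 3840+9870+5·3·70=14760; k=4: 4545+0+5·47·70=20995 → min 14760.
Optimal order: ((A₁·(A₂·A₃))·(A₄·A₅)) with cost 14760.

14760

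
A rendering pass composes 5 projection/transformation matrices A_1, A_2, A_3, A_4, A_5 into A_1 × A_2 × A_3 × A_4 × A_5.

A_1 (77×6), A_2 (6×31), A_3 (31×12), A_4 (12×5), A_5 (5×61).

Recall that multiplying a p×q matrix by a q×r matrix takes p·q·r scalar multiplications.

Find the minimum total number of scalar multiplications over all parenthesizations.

Adjacent pairs: A_1A_2 = 77·6·31 = 14322; A_2A_3 = 6·31·12 = 2232; A_3A_4 = 31·12·5 = 1860; A_4A_5 = 12·5·61 = 3660.
Length 3: A_1..A_3: k=1: 0+2232+77·6·12=7776; k=2: 14322+0+77·31·12=42966 → min 7776 | A_2..A_4: k=2: 0+1860+6·31·5=2790; k=3: 2232+0+6·12·5=2592 → min 2592 | A_3..A_5: k=3: 0+3660+31·12·61=26352; k=4: 1860+0+31·5·61=11315 → min 11315.
Length 4: A_1..A_4: k=1: 0+2592+77·6·5=4902; k=2: 14322+1860+77·31·5=28117; k=3: 7776+0+77·12·5=12396 → min 4902 | A_2..A_5: k=2: 0+11315+6·31·61=22661; k=3: 2232+3660+6·12·61=10284; k=4: 2592+0+6·5·61=4422 → min 4422.
Length 5: A_1..A_5: k=1: 0+4422+77·6·61=32604; k=2: 14322+11315+77·31·61=171244; k=3: 7776+3660+77·12·61=67800; k=4: 4902+0+77·5·61=28387 → min 28387.
Optimal order: ((A_1 × ((A_2 × A_3) × A_4)) × A_5) with cost 28387.

28387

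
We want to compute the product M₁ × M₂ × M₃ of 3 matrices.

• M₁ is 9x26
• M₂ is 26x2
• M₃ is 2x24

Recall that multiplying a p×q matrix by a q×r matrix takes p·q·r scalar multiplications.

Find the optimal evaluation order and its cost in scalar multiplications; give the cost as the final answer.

900

(M₁ × (M₂ × M₃)): cost 6864.
((M₁ × M₂) × M₃): cost 900.
Optimal: ((M₁ × M₂) × M₃) with cost 900.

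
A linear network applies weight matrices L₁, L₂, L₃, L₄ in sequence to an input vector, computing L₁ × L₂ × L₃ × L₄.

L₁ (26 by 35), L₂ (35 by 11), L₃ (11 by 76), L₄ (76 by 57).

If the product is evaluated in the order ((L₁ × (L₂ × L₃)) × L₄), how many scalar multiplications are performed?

(L₂ × L₃): 35×11 by 11×76 → 35×76, cost 35·11·76 = 29260
(L₁ × (L₂ × L₃)): 26×35 by 35×76 → 26×76, cost 26·35·76 = 69160; cumulative 98420
((L₁ × (L₂ × L₃)) × L₄): 26×76 by 76×57 → 26×57, cost 26·76·57 = 112632; cumulative 211052
Total: 211052 scalar multiplications.

211052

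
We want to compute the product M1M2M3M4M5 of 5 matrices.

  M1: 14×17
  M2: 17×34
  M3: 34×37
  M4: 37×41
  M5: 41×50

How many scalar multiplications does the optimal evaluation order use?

Adjacent pairs: M1M2 = 14·17·34 = 8092; M2M3 = 17·34·37 = 21386; M3M4 = 34·37·41 = 51578; M4M5 = 37·41·50 = 75850.
Length 3: M1..M3: k=1: 0+21386+14·17·37=30192; k=2: 8092+0+14·34·37=25704 → min 25704 | M2..M4: k=2: 0+51578+17·34·41=75276; k=3: 21386+0+17·37·41=47175 → min 47175 | M3..M5: k=3: 0+75850+34·37·50=138750; k=4: 51578+0+34·41·50=121278 → min 121278.
Length 4: M1..M4: k=1: 0+47175+14·17·41=56933; k=2: 8092+51578+14·34·41=79186; k=3: 25704+0+14·37·41=46942 → min 46942 | M2..M5: k=2: 0+121278+17·34·50=150178; k=3: 21386+75850+17·37·50=128686; k=4: 47175+0+17·41·50=82025 → min 82025.
Length 5: M1..M5: k=1: 0+82025+14·17·50=93925; k=2: 8092+121278+14·34·50=153170; k=3: 25704+75850+14·37·50=127454; k=4: 46942+0+14·41·50=75642 → min 75642.
Optimal order: ((((M1M2)M3)M4)M5) with cost 75642.

75642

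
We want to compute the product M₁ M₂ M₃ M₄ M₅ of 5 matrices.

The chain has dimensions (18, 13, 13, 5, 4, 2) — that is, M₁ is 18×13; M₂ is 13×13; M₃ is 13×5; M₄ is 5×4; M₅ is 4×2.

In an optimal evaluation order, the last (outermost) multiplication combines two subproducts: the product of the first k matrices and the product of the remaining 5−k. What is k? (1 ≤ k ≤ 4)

Adjacent pairs: M₁M₂ = 18·13·13 = 3042; M₂M₃ = 13·13·5 = 845; M₃M₄ = 13·5·4 = 260; M₄M₅ = 5·4·2 = 40.
Length 3: M₁..M₃: k=1: 0+845+18·13·5=2015; k=2: 3042+0+18·13·5=4212 → min 2015 | M₂..M₄: k=2: 0+260+13·13·4=936; k=3: 845+0+13·5·4=1105 → min 936 | M₃..M₅: k=3: 0+40+13·5·2=170; k=4: 260+0+13·4·2=364 → min 170.
Length 4: M₁..M₄: k=1: 0+936+18·13·4=1872; k=2: 3042+260+18·13·4=4238; k=3: 2015+0+18·5·4=2375 → min 1872 | M₂..M₅: k=2: 0+170+13·13·2=508; k=3: 845+40+13·5·2=1015; k=4: 936+0+13·4·2=1040 → min 508.
Top-level splits: k=1: (M₁..M₁)·(M₂..M₅) → 0+508+18·13·2 = 976; k=2: (M₁..M₂)·(M₃..M₅) → 3042+170+18·13·2 = 3680; k=3: (M₁..M₃)·(M₄..M₅) → 2015+40+18·5·2 = 2235; k=4: (M₁..M₄)·(M₅..M₅) → 1872+0+18·4·2 = 2016.
Best split is after M₁, i.e. k = 1.

1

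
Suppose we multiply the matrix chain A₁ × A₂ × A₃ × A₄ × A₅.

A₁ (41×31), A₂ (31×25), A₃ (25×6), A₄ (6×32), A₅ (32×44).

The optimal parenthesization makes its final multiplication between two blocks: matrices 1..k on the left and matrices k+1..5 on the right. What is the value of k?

Adjacent pairs: A₁A₂ = 41·31·25 = 31775; A₂A₃ = 31·25·6 = 4650; A₃A₄ = 25·6·32 = 4800; A₄A₅ = 6·32·44 = 8448.
Length 3: A₁..A₃: k=1: 0+4650+41·31·6=12276; k=2: 31775+0+41·25·6=37925 → min 12276 | A₂..A₄: k=2: 0+4800+31·25·32=29600; k=3: 4650+0+31·6·32=10602 → min 10602 | A₃..A₅: k=3: 0+8448+25·6·44=15048; k=4: 4800+0+25·32·44=40000 → min 15048.
Length 4: A₁..A₄: k=1: 0+10602+41·31·32=51274; k=2: 31775+4800+41·25·32=69375; k=3: 12276+0+41·6·32=20148 → min 20148 | A₂..A₅: k=2: 0+15048+31·25·44=49148; k=3: 4650+8448+31·6·44=21282; k=4: 10602+0+31·32·44=54250 → min 21282.
Top-level splits: k=1: (A₁..A₁)·(A₂..A₅) → 0+21282+41·31·44 = 77206; k=2: (A₁..A₂)·(A₃..A₅) → 31775+15048+41·25·44 = 91923; k=3: (A₁..A₃)·(A₄..A₅) → 12276+8448+41·6·44 = 31548; k=4: (A₁..A₄)·(A₅..A₅) → 20148+0+41·32·44 = 77876.
Best split is after A₃, i.e. k = 3.

3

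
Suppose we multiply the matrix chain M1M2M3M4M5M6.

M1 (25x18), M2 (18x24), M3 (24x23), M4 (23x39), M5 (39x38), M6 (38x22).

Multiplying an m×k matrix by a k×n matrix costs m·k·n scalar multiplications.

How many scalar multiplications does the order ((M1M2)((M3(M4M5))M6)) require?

(M1M2): 25×18 by 18×24 → 25×24, cost 25·18·24 = 10800
(M4M5): 23×39 by 39×38 → 23×38, cost 23·39·38 = 34086
(M3(M4M5)): 24×23 by 23×38 → 24×38, cost 24·23·38 = 20976; cumulative 55062
((M3(M4M5))M6): 24×38 by 38×22 → 24×22, cost 24·38·22 = 20064; cumulative 75126
((M1M2)((M3(M4M5))M6)): 25×24 by 24×22 → 25×22, cost 25·24·22 = 13200; cumulative 99126
Total: 99126 scalar multiplications.

99126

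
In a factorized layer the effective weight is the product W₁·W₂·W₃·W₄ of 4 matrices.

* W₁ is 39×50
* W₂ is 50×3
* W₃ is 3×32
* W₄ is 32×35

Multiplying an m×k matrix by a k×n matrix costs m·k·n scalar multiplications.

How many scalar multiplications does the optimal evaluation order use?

Adjacent pairs: W₁W₂ = 39·50·3 = 5850; W₂W₃ = 50·3·32 = 4800; W₃W₄ = 3·32·35 = 3360.
Length 3: W₁..W₃: k=1: 0+4800+39·50·32=67200; k=2: 5850+0+39·3·32=9594 → min 9594 | W₂..W₄: k=2: 0+3360+50·3·35=8610; k=3: 4800+0+50·32·35=60800 → min 8610.
Length 4: W₁..W₄: k=1: 0+8610+39·50·35=76860; k=2: 5850+3360+39·3·35=13305; k=3: 9594+0+39·32·35=53274 → min 13305.
Optimal order: ((W₁·W₂)·(W₃·W₄)) with cost 13305.

13305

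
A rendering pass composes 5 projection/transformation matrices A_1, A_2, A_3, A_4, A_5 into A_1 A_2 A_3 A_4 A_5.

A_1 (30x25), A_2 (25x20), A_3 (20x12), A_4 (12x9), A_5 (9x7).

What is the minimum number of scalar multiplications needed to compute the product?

Adjacent pairs: A_1A_2 = 30·25·20 = 15000; A_2A_3 = 25·20·12 = 6000; A_3A_4 = 20·12·9 = 2160; A_4A_5 = 12·9·7 = 756.
Length 3: A_1..A_3: k=1: 0+6000+30·25·12=15000; k=2: 15000+0+30·20·12=22200 → min 15000 | A_2..A_4: k=2: 0+2160+25·20·9=6660; k=3: 6000+0+25·12·9=8700 → min 6660 | A_3..A_5: k=3: 0+756+20·12·7=2436; k=4: 2160+0+20·9·7=3420 → min 2436.
Length 4: A_1..A_4: k=1: 0+6660+30·25·9=13410; k=2: 15000+2160+30·20·9=22560; k=3: 15000+0+30·12·9=18240 → min 13410 | A_2..A_5: k=2: 0+2436+25·20·7=5936; k=3: 6000+756+25·12·7=8856; k=4: 6660+0+25·9·7=8235 → min 5936.
Length 5: A_1..A_5: k=1: 0+5936+30·25·7=11186; k=2: 15000+2436+30·20·7=21636; k=3: 15000+756+30·12·7=18276; k=4: 13410+0+30·9·7=15300 → min 11186.
Optimal order: (A_1 (A_2 (A_3 (A_4 A_5)))) with cost 11186.

11186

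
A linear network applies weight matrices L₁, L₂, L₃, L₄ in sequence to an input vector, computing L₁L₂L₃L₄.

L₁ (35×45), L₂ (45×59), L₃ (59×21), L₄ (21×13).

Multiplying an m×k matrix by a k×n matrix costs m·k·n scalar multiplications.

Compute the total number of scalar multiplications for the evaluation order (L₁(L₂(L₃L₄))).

71097

(L₃L₄): 59×21 by 21×13 → 59×13, cost 59·21·13 = 16107
(L₂(L₃L₄)): 45×59 by 59×13 → 45×13, cost 45·59·13 = 34515; cumulative 50622
(L₁(L₂(L₃L₄))): 35×45 by 45×13 → 35×13, cost 35·45·13 = 20475; cumulative 71097
Total: 71097 scalar multiplications.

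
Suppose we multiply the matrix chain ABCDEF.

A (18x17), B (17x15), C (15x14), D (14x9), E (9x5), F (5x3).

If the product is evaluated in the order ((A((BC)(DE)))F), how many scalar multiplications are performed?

7190

(BC): 17×15 by 15×14 → 17×14, cost 17·15·14 = 3570
(DE): 14×9 by 9×5 → 14×5, cost 14·9·5 = 630
((BC)(DE)): 17×14 by 14×5 → 17×5, cost 17·14·5 = 1190; cumulative 5390
(A((BC)(DE))): 18×17 by 17×5 → 18×5, cost 18·17·5 = 1530; cumulative 6920
((A((BC)(DE)))F): 18×5 by 5×3 → 18×3, cost 18·5·3 = 270; cumulative 7190
Total: 7190 scalar multiplications.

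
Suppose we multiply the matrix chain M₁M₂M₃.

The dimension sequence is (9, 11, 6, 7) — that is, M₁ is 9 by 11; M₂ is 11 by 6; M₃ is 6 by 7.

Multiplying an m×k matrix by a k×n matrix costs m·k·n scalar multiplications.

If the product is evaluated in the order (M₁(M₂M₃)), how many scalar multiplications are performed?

(M₂M₃): 11×6 by 6×7 → 11×7, cost 11·6·7 = 462
(M₁(M₂M₃)): 9×11 by 11×7 → 9×7, cost 9·11·7 = 693; cumulative 1155
Total: 1155 scalar multiplications.

1155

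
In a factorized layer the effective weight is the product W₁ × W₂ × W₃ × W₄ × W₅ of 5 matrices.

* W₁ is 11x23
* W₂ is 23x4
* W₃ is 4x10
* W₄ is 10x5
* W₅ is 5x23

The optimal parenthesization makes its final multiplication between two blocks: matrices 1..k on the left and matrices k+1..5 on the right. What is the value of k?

Adjacent pairs: W₁W₂ = 11·23·4 = 1012; W₂W₃ = 23·4·10 = 920; W₃W₄ = 4·10·5 = 200; W₄W₅ = 10·5·23 = 1150.
Length 3: W₁..W₃: k=1: 0+920+11·23·10=3450; k=2: 1012+0+11·4·10=1452 → min 1452 | W₂..W₄: k=2: 0+200+23·4·5=660; k=3: 920+0+23·10·5=2070 → min 660 | W₃..W₅: k=3: 0+1150+4·10·23=2070; k=4: 200+0+4·5·23=660 → min 660.
Length 4: W₁..W₄: k=1: 0+660+11·23·5=1925; k=2: 1012+200+11·4·5=1432; k=3: 1452+0+11·10·5=2002 → min 1432 | W₂..W₅: k=2: 0+660+23·4·23=2776; k=3: 920+1150+23·10·23=7360; k=4: 660+0+23·5·23=3305 → min 2776.
Top-level splits: k=1: (W₁..W₁)·(W₂..W₅) → 0+2776+11·23·23 = 8595; k=2: (W₁..W₂)·(W₃..W₅) → 1012+660+11·4·23 = 2684; k=3: (W₁..W₃)·(W₄..W₅) → 1452+1150+11·10·23 = 5132; k=4: (W₁..W₄)·(W₅..W₅) → 1432+0+11·5·23 = 2697.
Best split is after W₂, i.e. k = 2.

2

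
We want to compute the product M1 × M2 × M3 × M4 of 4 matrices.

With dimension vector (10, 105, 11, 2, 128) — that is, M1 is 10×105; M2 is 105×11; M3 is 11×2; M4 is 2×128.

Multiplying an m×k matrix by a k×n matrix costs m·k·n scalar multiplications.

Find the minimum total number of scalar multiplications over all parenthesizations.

6970

Adjacent pairs: M1M2 = 10·105·11 = 11550; M2M3 = 105·11·2 = 2310; M3M4 = 11·2·128 = 2816.
Length 3: M1..M3: k=1: 0+2310+10·105·2=4410; k=2: 11550+0+10·11·2=11770 → min 4410 | M2..M4: k=2: 0+2816+105·11·128=150656; k=3: 2310+0+105·2·128=29190 → min 29190.
Length 4: M1..M4: k=1: 0+29190+10·105·128=163590; k=2: 11550+2816+10·11·128=28446; k=3: 4410+0+10·2·128=6970 → min 6970.
Optimal order: ((M1 × (M2 × M3)) × M4) with cost 6970.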